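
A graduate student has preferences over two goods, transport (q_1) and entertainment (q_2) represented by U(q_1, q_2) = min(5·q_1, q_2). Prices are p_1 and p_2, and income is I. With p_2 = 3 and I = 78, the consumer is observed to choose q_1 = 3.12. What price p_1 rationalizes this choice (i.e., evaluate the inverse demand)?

p_1 = 10

With perfect complements, no substitution: consume in ratio q_1:q_2 = 1:5.
Budget: p_1·q_1 + p_2·5·q_1 = I, so (p_1 + 5·p_2)·q_1 = I.
Demand: q_1*(p_1,p_2,I) = I/(p_1 + 5·p_2), q_2* = 5·I/(p_1 + 5·p_2).
Set q_1* = 3.12 in the demand function and solve for p_1: p_1 = 10.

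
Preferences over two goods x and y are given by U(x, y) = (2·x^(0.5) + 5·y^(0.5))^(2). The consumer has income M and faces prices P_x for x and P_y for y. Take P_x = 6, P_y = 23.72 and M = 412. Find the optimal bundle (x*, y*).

From the CES first-order condition, (2/5)·(y/x)^(0.5) = P_x/P_y.
Hence y/x = ((5/2)·P_x/P_y)^(1/(0.5)), i.e. raised to the 2 power.
Substitute y = (y/x)·x into the budget: x* = M/(P_x + P_y·(y/x)).
Numerically y/x = 0.399902, so x* = 412/(6 + 23.72·0.399902) = 26.6052 and y* = 0.399902·26.6052 = 10.6395.

x* = 26.6052, y* = 10.6395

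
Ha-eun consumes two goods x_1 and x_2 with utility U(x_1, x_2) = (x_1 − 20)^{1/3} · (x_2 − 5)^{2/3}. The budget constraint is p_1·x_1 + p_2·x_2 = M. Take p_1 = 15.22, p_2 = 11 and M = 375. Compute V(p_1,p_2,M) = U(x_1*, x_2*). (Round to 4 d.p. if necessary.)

MRS = (1/2)·(x_2−5)/(x_1−20). Tangency with p_1/p_2 gives x_2−5 = 2·(p_1/p_2)·(x_1−20).
After buying the subsistence bundle (20, 5), a share 1/3 of the remaining income goes to x_1: x_1* = 20 + 1/3·(M − 20p_1 − 5p_2)/p_1.
Discretionary income = 375 − 20·15.22 − 5·11 = 15.6; x_1* = 20 + 1/3·15.6/15.22 = 20.3417; x_2* = 5 + 2/3·15.6/11 = 5.9455.
Utility at the optimum: U(20.3417, 5.9455) = 0.6734.

V = 0.6734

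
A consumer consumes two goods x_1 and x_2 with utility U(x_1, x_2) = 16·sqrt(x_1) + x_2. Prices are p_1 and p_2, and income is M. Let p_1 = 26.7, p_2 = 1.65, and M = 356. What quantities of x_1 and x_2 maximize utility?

x_1* = 0.2444, x_2* = 211.8025

Thus x_1* = (8·p_2/p_1)² — independent of M — with the rest of income spent on x_2.
Plugging in: x_1* = (8·1.65/26.7)² = 0.2444, x_2* = 211.8025.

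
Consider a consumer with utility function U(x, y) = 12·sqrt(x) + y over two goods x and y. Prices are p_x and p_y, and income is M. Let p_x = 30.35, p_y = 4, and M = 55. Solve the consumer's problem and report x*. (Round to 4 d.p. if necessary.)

Set MRS = p_x/p_y: 6·x^(−1/2) = p_x/p_y.
Solve: √x = 6·p_y/p_x, so x*(p_x,p_y) = (6·p_y/p_x)², and y* = (M − p_x·x*)/p_y.
Plugging in: x* = (6·4/30.35)² = 0.6253.

x* = 0.6253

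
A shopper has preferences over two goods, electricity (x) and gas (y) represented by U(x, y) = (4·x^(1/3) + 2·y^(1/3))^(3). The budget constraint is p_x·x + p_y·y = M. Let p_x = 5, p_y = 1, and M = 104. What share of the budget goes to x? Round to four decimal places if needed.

Numerically y/x = 3.952847, so x* = 104/(5 + 1·3.952847) = 11.6164 and y* = 3.952847·11.6164 = 45.9179.
Expenditure on x: 5·11.6164 = 58.0821; share = 0.5585.

share on x = 0.5585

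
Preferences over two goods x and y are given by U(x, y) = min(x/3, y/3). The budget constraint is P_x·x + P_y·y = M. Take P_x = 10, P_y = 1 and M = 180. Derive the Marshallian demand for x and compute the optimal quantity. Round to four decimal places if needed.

x* = 16.3636

Leontief preferences: the optimum is at the kink where x/3 = y/3, i.e. y = x.
Budget: P_x·x + P_y·x = M, so (3·P_x + 3·P_y)·x = 3·M.
Demand: x*(P_x,P_y,M) = 3·M/(3·P_x + 3·P_y), y* = 3·M/(3·P_x + 3·P_y).
Here 3·10 + 3·1 = 33, giving x* = 16.3636.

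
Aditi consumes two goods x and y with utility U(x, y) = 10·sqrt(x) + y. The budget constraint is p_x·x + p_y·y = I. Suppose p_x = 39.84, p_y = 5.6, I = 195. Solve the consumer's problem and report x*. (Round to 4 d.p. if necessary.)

Set MRS = p_x/p_y: 5·x^(−1/2) = p_x/p_y.
Thus x* = (5·p_y/p_x)² — independent of I — with the rest of income spent on y.
Plugging in: x* = (5·5.6/39.84)² = 0.4939.

x* = 0.4939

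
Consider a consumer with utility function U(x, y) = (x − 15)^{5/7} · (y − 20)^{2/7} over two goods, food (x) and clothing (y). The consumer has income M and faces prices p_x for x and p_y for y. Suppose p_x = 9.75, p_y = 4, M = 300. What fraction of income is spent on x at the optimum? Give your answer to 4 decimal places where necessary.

Substituting into the budget: x* = 15 + 5/7·(M − 15·p_x − 20·p_y)/p_x, and y* = 20 + 2/7·(…)/p_y.
Discretionary income = 300 − 15·9.75 − 20·4 = 73.75; x* = 15 + 5/7·73.75/9.75 = 20.4029; y* = 20 + 2/7·73.75/4 = 25.2679.
Expenditure on x: 9.75·20.4029 = 198.9286; share = 0.6631.

share on x = 0.6631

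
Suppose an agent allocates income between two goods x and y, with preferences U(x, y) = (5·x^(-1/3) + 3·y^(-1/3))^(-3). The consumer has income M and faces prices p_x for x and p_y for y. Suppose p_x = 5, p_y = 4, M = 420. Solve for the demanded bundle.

MRS = MU_x/MU_y = (5/3)·(y/x)^(4/3). Set equal to p_x/p_y.
Hence y/x = ((3/5)·p_x/p_y)^(1/(4/3)), i.e. raised to the 0.75 power.
Substitute y = (y/x)·x into the budget: x* = M/(p_x + p_y·(y/x)).
Numerically y/x = 0.805927, so x* = 420/(5 + 4·0.805927) = 51.0718 and y* = 0.805927·51.0718 = 41.1602.

x* = 51.0718, y* = 41.1602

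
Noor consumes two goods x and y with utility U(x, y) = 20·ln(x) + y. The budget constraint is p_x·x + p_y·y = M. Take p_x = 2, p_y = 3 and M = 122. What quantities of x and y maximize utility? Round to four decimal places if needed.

MU_x = 20/x, MU_y = 1. Tangency: 20/x = p_x/p_y.
So x*(p_x,p_y) = 20·p_y/p_x, independent of income; and y* = (M − 20·p_y)/p_y.
At the given prices: x* = 20·3/2 = 30, and y* = 20.6667.

x* = 30, y* = 20.6667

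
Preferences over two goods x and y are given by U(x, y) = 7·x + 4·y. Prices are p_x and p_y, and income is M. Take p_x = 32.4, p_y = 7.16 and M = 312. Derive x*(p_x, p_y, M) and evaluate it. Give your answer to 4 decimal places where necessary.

Linear utility — the consumer picks whichever good has higher MU/price: 7/32.4 = 0.216 vs 4/7.16 = 0.5587.
y gives more utility per dollar, so spend all income on y: y* = M/p_y, x* = 0.
Numerically: x* = 0, y* = 43.5754.

x* = 0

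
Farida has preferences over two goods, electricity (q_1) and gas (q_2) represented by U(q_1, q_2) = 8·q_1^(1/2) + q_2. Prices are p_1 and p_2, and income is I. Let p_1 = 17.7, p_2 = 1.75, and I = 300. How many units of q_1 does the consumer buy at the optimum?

q_1* = 0.1564

Set MRS = p_1/p_2: 4·q_1^(−1/2) = p_1/p_2.
Thus q_1* = (4·p_2/p_1)² — independent of I — with the rest of income spent on q_2.
Plugging in: q_1* = (4·1.75/17.7)² = 0.1564.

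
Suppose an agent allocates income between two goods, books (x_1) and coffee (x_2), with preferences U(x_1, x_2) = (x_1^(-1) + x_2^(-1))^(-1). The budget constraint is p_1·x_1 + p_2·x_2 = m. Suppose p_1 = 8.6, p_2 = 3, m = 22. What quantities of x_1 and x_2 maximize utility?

Substitute x_2 = (x_2/x_1)·x_1 into the budget: x_1* = m/(p_1 + p_2·(x_2/x_1)).
Numerically x_2/x_1 = 1.693123, so x_1* = 22/(8.6 + 3·1.693123) = 1.6083 and x_2* = 1.693123·1.6083 = 2.723.

x_1* = 1.6083, x_2* = 2.723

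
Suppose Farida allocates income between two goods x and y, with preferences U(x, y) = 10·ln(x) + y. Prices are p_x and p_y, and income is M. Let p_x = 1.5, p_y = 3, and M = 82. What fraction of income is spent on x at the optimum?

share on x = 0.3659

Set MRS = p_x/p_y: (10/x)/1 = p_x/p_y.
So x*(p_x,p_y) = 10·p_y/p_x, independent of income; and y* = (M − 10·p_y)/p_y.
At the given prices: x* = 10·3/1.5 = 20, and y* = 17.3333.
Expenditure on x: 1.5·20 = 30; share = 0.3659.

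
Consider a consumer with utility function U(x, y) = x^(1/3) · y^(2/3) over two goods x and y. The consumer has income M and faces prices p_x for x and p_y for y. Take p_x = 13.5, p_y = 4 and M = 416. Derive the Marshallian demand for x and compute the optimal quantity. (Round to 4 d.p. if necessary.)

At p_x=13.5, p_y=4, M=416: x* = 1/3·416/13.5 = 10.2716.

x* = 10.2716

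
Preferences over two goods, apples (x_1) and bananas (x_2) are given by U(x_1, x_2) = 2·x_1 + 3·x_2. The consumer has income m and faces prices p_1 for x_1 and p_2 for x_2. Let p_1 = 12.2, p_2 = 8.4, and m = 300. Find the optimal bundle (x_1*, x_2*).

Linear utility — the consumer picks whichever good has higher MU/price: 2/12.2 = 0.1639 vs 3/8.4 = 0.3571.
x_2 gives more utility per dollar, so spend all income on x_2: x_2* = m/p_2, x_1* = 0.
Numerically: x_1* = 0, x_2* = 35.7143.

x_1* = 0, x_2* = 35.7143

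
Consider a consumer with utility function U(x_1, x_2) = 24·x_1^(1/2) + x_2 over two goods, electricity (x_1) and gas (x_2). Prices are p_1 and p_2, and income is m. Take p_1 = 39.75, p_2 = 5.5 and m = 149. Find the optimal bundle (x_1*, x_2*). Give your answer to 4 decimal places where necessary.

x_1* = 2.7569, x_2* = 7.1664

Set MRS = p_1/p_2: 12·x_1^(−1/2) = p_1/p_2.
Thus x_1* = (12·p_2/p_1)² — independent of m — with the rest of income spent on x_2.
Plugging in: x_1* = (12·5.5/39.75)² = 2.7569, x_2* = 7.1664.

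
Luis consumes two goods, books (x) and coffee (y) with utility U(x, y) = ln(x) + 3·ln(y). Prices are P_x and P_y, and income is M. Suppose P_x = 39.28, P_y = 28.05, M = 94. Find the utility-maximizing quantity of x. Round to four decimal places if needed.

x* = 0.5983

MU_x/MU_y = (y)/(3·x); tangency sets this equal to P_x/P_y.
So P_y·y = 3·P_x·x; combined with the budget, a share 0.25 of income goes to x.
Demand: x*(P_x,P_y,M) = 0.25·M/P_x and y* = 0.75·M/P_y.
At P_x=39.28, P_y=28.05, M=94: x* = 0.25·94/39.28 = 0.5983.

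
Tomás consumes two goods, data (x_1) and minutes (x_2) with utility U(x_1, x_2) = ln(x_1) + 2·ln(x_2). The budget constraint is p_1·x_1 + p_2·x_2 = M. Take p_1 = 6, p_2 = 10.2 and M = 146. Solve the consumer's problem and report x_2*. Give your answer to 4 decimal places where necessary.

x_2* = 9.5425

MU_x_1/MU_x_2 = (x_2)/(2·x_1); tangency sets this equal to p_1/p_2.
So p_2·x_2 = 2·p_1·x_1; combined with the budget, a share 1/3 of income goes to x_1.
Demand: x_1*(p_1,p_2,M) = 1/3·M/p_1 and x_2* = 2/3·M/p_2.
At p_1=6, p_2=10.2, M=146: x_2* = 2/3·146/10.2 = 9.5425.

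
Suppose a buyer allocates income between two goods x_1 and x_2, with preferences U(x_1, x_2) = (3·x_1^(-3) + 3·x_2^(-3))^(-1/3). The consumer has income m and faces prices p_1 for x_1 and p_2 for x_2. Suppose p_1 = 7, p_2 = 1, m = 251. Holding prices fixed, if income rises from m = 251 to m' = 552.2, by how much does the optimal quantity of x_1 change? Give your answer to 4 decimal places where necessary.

Δx_1* = 34.9154

MU_x_1 ∝ 3·x_1^(-4), MU_x_2 ∝ 3·x_2^(-4), so MRS = (x_2/x_1)^(4) = p_1/p_2.
Hence x_2/x_1 = (p_1/p_2)^(1/(4)), i.e. raised to the 0.25 power.
Substitute x_2 = (x_2/x_1)·x_1 into the budget: x_1* = m/(p_1 + p_2·(x_2/x_1)).
Numerically x_2/x_1 = 1.626577, so x_1* = 251/(7 + 1·1.626577) = 29.0961.
At m' = 552.2: x_1* = 64.0115. Change: 64.0115 − 29.0961 = 34.9154.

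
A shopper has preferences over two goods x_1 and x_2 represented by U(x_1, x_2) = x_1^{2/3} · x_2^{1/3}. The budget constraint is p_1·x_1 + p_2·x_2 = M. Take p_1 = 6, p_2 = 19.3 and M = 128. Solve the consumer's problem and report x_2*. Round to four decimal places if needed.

The MRS is 2·x_2/x_1. Set MRS = p_1/p_2.
So 2/3·p_2·x_2 = 1/3·p_1·x_1; combined with the budget, a share 2/3 of income goes to x_1.
Demand: x_1*(p_1,p_2,M) = 2/3·M/p_1 and x_2* = 1/3·M/p_2.
At p_1=6, p_2=19.3, M=128: x_2* = 1/3·128/19.3 = 2.2107.

x_2* = 2.2107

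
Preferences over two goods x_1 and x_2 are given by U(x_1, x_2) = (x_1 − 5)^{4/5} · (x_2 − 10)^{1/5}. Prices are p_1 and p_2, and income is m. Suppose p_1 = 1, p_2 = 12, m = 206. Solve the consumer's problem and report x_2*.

Substituting into the budget: x_1* = 5 + 0.8·(m − 5·p_1 − 10·p_2)/p_1, and x_2* = 10 + 0.2·(…)/p_2.
Discretionary income = 206 − 5·1 − 10·12 = 81; x_2* = 10 + 0.2·81/12 = 11.35.

x_2* = 11.35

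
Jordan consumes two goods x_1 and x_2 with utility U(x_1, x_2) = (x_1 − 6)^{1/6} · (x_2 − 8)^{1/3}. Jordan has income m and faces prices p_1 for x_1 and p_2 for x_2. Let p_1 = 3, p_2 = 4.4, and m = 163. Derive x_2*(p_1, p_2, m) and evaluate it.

Let x_1' = x_1−6, x_2' = x_2−8. MRS = (1/2)·x_2'/x_1' = p_1/p_2.
After buying the subsistence bundle (6, 8), a share 1/3 of the remaining income goes to x_1: x_1* = 6 + 1/3·(m − 6p_1 − 8p_2)/p_1.
Discretionary income = 163 − 6·3 − 8·4.4 = 109.8; x_2* = 8 + 2/3·109.8/4.4 = 24.6364.

x_2* = 24.6364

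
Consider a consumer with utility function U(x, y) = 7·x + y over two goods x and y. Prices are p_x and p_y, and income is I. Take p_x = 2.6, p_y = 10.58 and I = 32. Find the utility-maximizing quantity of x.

x* = 12.3077

Perfect substitutes: compare marginal utility per dollar. 7/p_x vs 1/p_y → 2.6923 vs 0.0945.
x gives more utility per dollar, so spend all income on x: x* = I/p_x, y* = 0.
Numerically: x* = 12.3077, y* = 0.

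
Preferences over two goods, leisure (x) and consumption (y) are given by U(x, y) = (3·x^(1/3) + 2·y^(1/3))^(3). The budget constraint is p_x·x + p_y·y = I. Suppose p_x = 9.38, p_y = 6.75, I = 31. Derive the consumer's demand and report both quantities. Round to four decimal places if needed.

x* = 2.0131, y* = 1.7951

From the CES first-order condition, (3/2)·(y/x)^(2/3) = p_x/p_y.
Hence y/x = ((2/3)·p_x/p_y)^(1/(2/3)), i.e. raised to the 1.5 power.
Substitute y = (y/x)·x into the budget: x* = I/(p_x + p_y·(y/x)).
Numerically y/x = 0.891686, so x* = 31/(9.38 + 6.75·0.891686) = 2.0131 and y* = 0.891686·2.0131 = 1.7951.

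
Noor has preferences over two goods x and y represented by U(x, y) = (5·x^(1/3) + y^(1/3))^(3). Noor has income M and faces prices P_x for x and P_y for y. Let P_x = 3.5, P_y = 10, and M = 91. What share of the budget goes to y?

share on y = 0.0503

MU_x ∝ 5·x^(-2/3), MU_y ∝ y^(-2/3), so MRS = 5·(y/x)^(2/3) = P_x/P_y.
Hence y/x = ((1/5)·P_x/P_y)^(1/(2/3)), i.e. raised to the 1.5 power.
With the ratio pinned down, the budget gives x* = M/(P_x + P_y·(y/x)) and y* = (y/x)·x*.
Numerically y/x = 0.01852, so x* = 91/(3.5 + 10·0.01852) = 24.6934 and y* = 0.01852·24.6934 = 0.4573.
Expenditure on y: 10·0.4573 = 4.5733; share = 0.0503.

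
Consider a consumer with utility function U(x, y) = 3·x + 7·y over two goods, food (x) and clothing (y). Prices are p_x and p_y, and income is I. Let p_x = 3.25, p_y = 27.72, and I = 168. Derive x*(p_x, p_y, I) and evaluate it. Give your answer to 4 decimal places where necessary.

Linear utility — the consumer picks whichever good has higher MU/price: 3/3.25 = 0.9231 vs 7/27.72 = 0.2525.
x gives more utility per dollar, so spend all income on x: x* = I/p_x, y* = 0.
Numerically: x* = 51.6923, y* = 0.

x* = 51.6923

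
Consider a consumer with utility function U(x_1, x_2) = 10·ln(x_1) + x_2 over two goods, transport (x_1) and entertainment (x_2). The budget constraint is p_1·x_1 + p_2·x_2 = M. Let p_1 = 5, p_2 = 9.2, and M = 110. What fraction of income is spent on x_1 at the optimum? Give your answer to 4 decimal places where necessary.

share on x_1 = 0.8364

So x_1*(p_1,p_2) = 10·p_2/p_1, independent of income; and x_2* = (M − 10·p_2)/p_2.
At the given prices: x_1* = 10·9.2/5 = 18.4, and x_2* = 1.9565.
Expenditure on x_1: 5·18.4 = 92; share = 0.8364.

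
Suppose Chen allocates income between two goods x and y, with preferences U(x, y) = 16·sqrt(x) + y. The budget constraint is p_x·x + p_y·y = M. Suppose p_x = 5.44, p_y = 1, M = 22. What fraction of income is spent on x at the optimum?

Thus x* = (8·p_y/p_x)² — independent of M — with the rest of income spent on y.
Plugging in: x* = (8·1/5.44)² = 2.1626, y* = 10.2353.
Expenditure on x: 5.44·2.1626 = 11.7647; share = 0.5348.

share on x = 0.5348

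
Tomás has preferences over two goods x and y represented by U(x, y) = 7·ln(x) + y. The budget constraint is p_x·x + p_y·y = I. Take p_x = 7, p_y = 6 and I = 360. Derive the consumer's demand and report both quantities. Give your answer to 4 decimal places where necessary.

Set MRS = p_x/p_y: (7/x)/1 = p_x/p_y.
So x*(p_x,p_y) = 7·p_y/p_x, independent of income; and y* = (I − 7·p_y)/p_y.
At the given prices: x* = 7·6/7 = 6, and y* = 53.

x* = 6, y* = 53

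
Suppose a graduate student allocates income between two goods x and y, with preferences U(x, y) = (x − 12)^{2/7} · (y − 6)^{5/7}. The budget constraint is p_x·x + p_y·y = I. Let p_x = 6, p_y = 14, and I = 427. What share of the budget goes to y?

share on y = 0.6501

Let x' = x−12, y' = y−6. MRS = (2/5)·y'/x' = p_x/p_y.
After buying the subsistence bundle (12, 6), a share 2/7 of the remaining income goes to x: x* = 12 + 2/7·(I − 12p_x − 6p_y)/p_x.
Discretionary income = 427 − 12·6 − 6·14 = 271; x* = 12 + 2/7·271/6 = 24.9048; y* = 6 + 5/7·271/14 = 19.8265.
Expenditure on y: 14·19.8265 = 277.5714; share = 0.6501.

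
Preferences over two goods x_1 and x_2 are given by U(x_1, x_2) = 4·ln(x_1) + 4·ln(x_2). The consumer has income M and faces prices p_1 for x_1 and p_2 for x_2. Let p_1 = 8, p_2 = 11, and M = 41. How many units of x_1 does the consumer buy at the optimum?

The MRS is x_2/x_1. Set MRS = p_1/p_2.
So 4·p_2·x_2 = 4·p_1·x_1; combined with the budget, a share 0.5 of income goes to x_1.
Demand: x_1*(p_1,p_2,M) = 0.5·M/p_1 and x_2* = 0.5·M/p_2.
At p_1=8, p_2=11, M=41: x_1* = 0.5·41/8 = 2.5625.

x_1* = 2.5625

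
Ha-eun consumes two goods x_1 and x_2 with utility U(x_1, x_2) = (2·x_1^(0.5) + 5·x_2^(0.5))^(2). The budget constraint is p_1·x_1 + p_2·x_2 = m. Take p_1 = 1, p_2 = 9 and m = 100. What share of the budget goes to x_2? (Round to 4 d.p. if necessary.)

MU_x_1 ∝ 2·x_1^(-0.5), MU_x_2 ∝ 5·x_2^(-0.5), so MRS = (2/5)·(x_2/x_1)^(0.5) = p_1/p_2.
Hence x_2/x_1 = ((5/2)·p_1/p_2)^(1/(0.5)), i.e. raised to the 2 power.
With the ratio pinned down, the budget gives x_1* = m/(p_1 + p_2·(x_2/x_1)) and x_2* = (x_2/x_1)·x_1*.
Numerically x_2/x_1 = 0.07716, so x_1* = 100/(1 + 9·0.07716) = 59.0164 and x_2* = 0.07716·59.0164 = 4.5537.
Expenditure on x_2: 9·4.5537 = 40.9836; share = 0.4098.

share on x_2 = 0.4098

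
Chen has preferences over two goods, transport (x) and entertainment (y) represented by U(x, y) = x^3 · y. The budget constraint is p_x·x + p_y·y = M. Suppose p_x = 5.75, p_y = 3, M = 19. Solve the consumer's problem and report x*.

x* = 2.4783

MU_x/MU_y = (3·y)/(x); tangency sets this equal to p_x/p_y.
Rearranging, p_y·y = (1/3)·p_x·x. Substituting into the budget gives p_x·x·(1 + (1/3)) = M.
Demand: x*(p_x,p_y,M) = 0.75·M/p_x and y* = 0.25·M/p_y.
At p_x=5.75, p_y=3, M=19: x* = 0.75·19/5.75 = 2.4783.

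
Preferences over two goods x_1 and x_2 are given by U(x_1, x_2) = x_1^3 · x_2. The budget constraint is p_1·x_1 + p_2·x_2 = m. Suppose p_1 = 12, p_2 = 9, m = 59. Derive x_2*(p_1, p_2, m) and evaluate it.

x_2* = 1.6389

At p_1=12, p_2=9, m=59: x_2* = 0.25·59/9 = 1.6389.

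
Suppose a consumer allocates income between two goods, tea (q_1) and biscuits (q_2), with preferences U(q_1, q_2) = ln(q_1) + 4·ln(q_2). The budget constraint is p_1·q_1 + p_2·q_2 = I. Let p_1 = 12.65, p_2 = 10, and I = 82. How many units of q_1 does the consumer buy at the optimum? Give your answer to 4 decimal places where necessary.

q_1* = 1.2964

The MRS is (1/4)·q_2/q_1. Set MRS = p_1/p_2.
So p_2·q_2 = 4·p_1·q_1; combined with the budget, a share 0.2 of income goes to q_1.
Demand: q_1*(p_1,p_2,I) = 0.2·I/p_1 and q_2* = 0.8·I/p_2.
At p_1=12.65, p_2=10, I=82: q_1* = 0.2·82/12.65 = 1.2964.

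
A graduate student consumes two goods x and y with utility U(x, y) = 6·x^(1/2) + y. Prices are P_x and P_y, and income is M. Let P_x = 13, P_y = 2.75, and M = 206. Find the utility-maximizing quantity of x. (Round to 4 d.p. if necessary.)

Utility is quasi-linear in y; the FOC for x is 3/√x = P_x/P_y.
Solve: √x = 3·P_y/P_x, so x*(P_x,P_y) = (3·P_y/P_x)², and y* = (M − P_x·x*)/P_y.
Plugging in: x* = (3·2.75/13)² = 0.4027.

x* = 0.4027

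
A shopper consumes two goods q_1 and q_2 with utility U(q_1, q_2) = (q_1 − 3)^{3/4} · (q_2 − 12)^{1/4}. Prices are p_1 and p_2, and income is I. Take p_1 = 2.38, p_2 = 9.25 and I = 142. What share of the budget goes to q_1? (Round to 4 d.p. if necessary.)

Let q_1' = q_1−3, q_2' = q_2−12. MRS = 3·q_2'/q_1' = p_1/p_2.
After buying the subsistence bundle (3, 12), a share 0.75 of the remaining income goes to q_1: q_1* = 3 + 0.75·(I − 3p_1 − 12p_2)/p_1.
Discretionary income = 142 − 3·2.38 − 12·9.25 = 23.86; q_1* = 3 + 0.75·23.86/2.38 = 10.5189; q_2* = 12 + 0.25·23.86/9.25 = 12.6449.
Expenditure on q_1: 2.38·10.5189 = 25.035; share = 0.1763.

share on q_1 = 0.1763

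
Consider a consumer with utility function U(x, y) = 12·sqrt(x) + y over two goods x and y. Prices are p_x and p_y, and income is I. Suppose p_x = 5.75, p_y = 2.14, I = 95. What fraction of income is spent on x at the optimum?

share on x = 0.3018

Utility is quasi-linear in y; the FOC for x is 6/√x = p_x/p_y.
Solve: √x = 6·p_y/p_x, so x*(p_x,p_y) = (6·p_y/p_x)², and y* = (I − p_x·x*)/p_y.
Plugging in: x* = (6·2.14/5.75)² = 4.9865, y* = 30.9943.
Expenditure on x: 5.75·4.9865 = 28.6723; share = 0.3018.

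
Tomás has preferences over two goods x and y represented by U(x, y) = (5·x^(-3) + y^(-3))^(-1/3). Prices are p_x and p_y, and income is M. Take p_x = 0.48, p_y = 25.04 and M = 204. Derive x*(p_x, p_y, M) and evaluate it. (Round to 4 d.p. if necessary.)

x* = 30.3988

From the CES first-order condition, 5·(y/x)^(4) = p_x/p_y.
Hence y/x = ((1/5)·p_x/p_y)^(1/(4)), i.e. raised to the 0.25 power.
With the ratio pinned down, the budget gives x* = M/(p_x + p_y·(y/x)) and y* = (y/x)·x*.
Numerically y/x = 0.248834, so x* = 204/(0.48 + 25.04·0.248834) = 30.3988.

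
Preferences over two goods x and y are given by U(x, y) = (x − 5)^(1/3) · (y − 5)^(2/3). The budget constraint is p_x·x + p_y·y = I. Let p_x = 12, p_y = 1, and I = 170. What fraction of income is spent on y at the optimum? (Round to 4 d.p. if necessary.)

This is Cobb-Douglas in (x−5, y−5): tangency gives 1/3·p_y·(y−5) = 2/3·p_x·(x−5).
After buying the subsistence bundle (5, 5), a share 1/3 of the remaining income goes to x: x* = 5 + 1/3·(I − 5p_x − 5p_y)/p_x.
Discretionary income = 170 − 5·12 − 5·1 = 105; x* = 5 + 1/3·105/12 = 7.9167; y* = 5 + 2/3·105/1 = 75.
Expenditure on y: 1·75 = 75; share = 0.4412.

share on y = 0.4412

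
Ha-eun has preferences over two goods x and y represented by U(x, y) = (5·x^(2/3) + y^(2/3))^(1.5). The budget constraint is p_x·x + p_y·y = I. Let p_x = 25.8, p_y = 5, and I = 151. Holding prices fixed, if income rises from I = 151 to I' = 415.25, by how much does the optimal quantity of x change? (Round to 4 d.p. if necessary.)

MRS = MU_x/MU_y = 5·(y/x)^(1/3). Set equal to p_x/p_y.
Solve for the ratio: y/x = [(1/5)·p_x/p_y]^(3).
With the ratio pinned down, the budget gives x* = I/(p_x + p_y·(y/x)) and y* = (y/x)·x*.
Numerically y/x = 1.099105, so x* = 151/(25.8 + 5·1.099105) = 4.825.
At I' = 415.25: x* = 13.2687. Change: 13.2687 − 4.825 = 8.4437.

Δx* = 8.4437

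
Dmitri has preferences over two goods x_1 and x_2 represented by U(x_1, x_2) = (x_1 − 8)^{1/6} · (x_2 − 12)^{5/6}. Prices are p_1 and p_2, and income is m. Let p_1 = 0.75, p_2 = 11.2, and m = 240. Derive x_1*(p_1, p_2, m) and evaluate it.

x_1* = 30.1333

Let x_1' = x_1−8, x_2' = x_2−12. MRS = (1/5)·x_2'/x_1' = p_1/p_2.
Substituting into the budget: x_1* = 8 + 1/6·(m − 8·p_1 − 12·p_2)/p_1, and x_2* = 12 + 5/6·(…)/p_2.
Discretionary income = 240 − 8·0.75 − 12·11.2 = 99.6; x_1* = 8 + 1/6·99.6/0.75 = 30.1333.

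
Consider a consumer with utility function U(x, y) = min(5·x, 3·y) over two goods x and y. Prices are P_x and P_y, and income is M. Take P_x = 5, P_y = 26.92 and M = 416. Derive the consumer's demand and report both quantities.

Leontief preferences: the optimum is at the kink where x/3 = y/5, i.e. y = (5/3)·x.
Budget: P_x·x + P_y·(5/3)·x = M, so (3·P_x + 5·P_y)·x = 3·M.
Demand: x*(P_x,P_y,M) = 3·M/(3·P_x + 5·P_y), y* = 5·M/(3·P_x + 5·P_y).
Here 3·5 + 5·26.92 = 149.6, giving x* = 8.3422 and y* = 13.9037.

x* = 8.3422, y* = 13.9037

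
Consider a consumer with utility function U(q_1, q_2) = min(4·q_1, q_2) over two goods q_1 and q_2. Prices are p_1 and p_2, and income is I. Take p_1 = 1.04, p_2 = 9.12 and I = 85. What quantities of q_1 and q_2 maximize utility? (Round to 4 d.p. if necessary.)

q_1* = 2.2655, q_2* = 9.0618

Leontief preferences: the optimum is at the kink where q_1/1 = q_2/4, i.e. q_2 = 4·q_1.
Budget: p_1·q_1 + p_2·4·q_1 = I, so (p_1 + 4·p_2)·q_1 = I.
Demand: q_1*(p_1,p_2,I) = I/(p_1 + 4·p_2), q_2* = 4·I/(p_1 + 4·p_2).
Here 1.04 + 4·9.12 = 37.52, giving q_1* = 2.2655 and q_2* = 9.0618.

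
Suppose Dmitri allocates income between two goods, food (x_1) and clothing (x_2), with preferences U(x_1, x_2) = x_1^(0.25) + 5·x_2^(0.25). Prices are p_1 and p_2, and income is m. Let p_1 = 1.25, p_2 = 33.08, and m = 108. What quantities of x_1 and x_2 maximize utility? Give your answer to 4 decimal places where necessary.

x_1* = 22.3309, x_2* = 2.421

MRS = MU_x_1/MU_x_2 = (1/5)·(x_2/x_1)^(0.75). Set equal to p_1/p_2.
Hence x_2/x_1 = (5·p_1/p_2)^(1/(0.75)), i.e. raised to the 4/3 power.
With the ratio pinned down, the budget gives x_1* = m/(p_1 + p_2·(x_2/x_1)) and x_2* = (x_2/x_1)·x_1*.
Numerically x_2/x_1 = 0.108414, so x_1* = 108/(1.25 + 33.08·0.108414) = 22.3309 and x_2* = 0.108414·22.3309 = 2.421.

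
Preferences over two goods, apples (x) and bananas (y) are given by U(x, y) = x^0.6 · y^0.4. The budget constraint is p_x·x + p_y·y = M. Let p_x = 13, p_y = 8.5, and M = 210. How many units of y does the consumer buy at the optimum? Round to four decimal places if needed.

y* = 9.8824

MU_x/MU_y = (0.6·y)/(0.4·x); tangency sets this equal to p_x/p_y.
Rearranging, p_y·y = (2/3)·p_x·x. Substituting into the budget gives p_x·x·(1 + (2/3)) = M.
Demand: x*(p_x,p_y,M) = 0.6·M/p_x and y* = 0.4·M/p_y.
At p_x=13, p_y=8.5, M=210: y* = 0.4·210/8.5 = 9.8824.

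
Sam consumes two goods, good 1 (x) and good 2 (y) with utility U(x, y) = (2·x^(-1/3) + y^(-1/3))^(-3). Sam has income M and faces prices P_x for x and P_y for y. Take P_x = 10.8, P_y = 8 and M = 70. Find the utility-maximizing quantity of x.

x* = 4.1772

MU_x ∝ 2·x^(-4/3), MU_y ∝ y^(-4/3), so MRS = 2·(y/x)^(4/3) = P_x/P_y.
Hence y/x = ((1/2)·P_x/P_y)^(1/(4/3)), i.e. raised to the 0.75 power.
With the ratio pinned down, the budget gives x* = M/(P_x + P_y·(y/x)) and y* = (y/x)·x*.
Numerically y/x = 0.744694, so x* = 70/(10.8 + 8·0.744694) = 4.1772.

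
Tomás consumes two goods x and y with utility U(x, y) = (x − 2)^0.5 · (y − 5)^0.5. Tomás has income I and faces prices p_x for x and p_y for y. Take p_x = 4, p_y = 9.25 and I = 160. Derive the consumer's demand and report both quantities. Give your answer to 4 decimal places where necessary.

MRS = (y−5)/(x−2). Tangency with p_x/p_y gives y−5 = (p_x/p_y)·(x−2).
After buying the subsistence bundle (2, 5), a share 0.5 of the remaining income goes to x: x* = 2 + 0.5·(I − 2p_x − 5p_y)/p_x.
Discretionary income = 160 − 2·4 − 5·9.25 = 105.75; x* = 2 + 0.5·105.75/4 = 15.2188; y* = 5 + 0.5·105.75/9.25 = 10.7162.

x* = 15.2188, y* = 10.7162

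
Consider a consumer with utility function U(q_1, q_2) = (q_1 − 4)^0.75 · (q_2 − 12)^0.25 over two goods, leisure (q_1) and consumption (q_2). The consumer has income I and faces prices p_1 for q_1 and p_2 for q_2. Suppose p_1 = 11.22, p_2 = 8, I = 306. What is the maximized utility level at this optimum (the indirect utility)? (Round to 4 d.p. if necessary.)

V = 9.1267

MRS = 3·(q_2−12)/(q_1−4). Tangency with p_1/p_2 gives q_2−12 = (1/3)·(p_1/p_2)·(q_1−4).
After buying the subsistence bundle (4, 12), a share 0.75 of the remaining income goes to q_1: q_1* = 4 + 0.75·(I − 4p_1 − 12p_2)/p_1.
Discretionary income = 306 − 4·11.22 − 12·8 = 165.12; q_1* = 4 + 0.75·165.12/11.22 = 15.0374; q_2* = 12 + 0.25·165.12/8 = 17.16.
Utility at the optimum: U(15.0374, 17.16) = 9.1267.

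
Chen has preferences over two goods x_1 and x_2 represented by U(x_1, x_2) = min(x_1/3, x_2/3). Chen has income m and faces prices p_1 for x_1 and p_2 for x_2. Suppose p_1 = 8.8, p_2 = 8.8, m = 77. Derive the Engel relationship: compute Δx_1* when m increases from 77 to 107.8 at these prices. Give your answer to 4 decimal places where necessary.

Δx_1* = 1.75

With perfect complements, no substitution: consume in ratio x_1:x_2 = 3:3.
Budget: p_1·x_1 + p_2·x_1 = m, so (3·p_1 + 3·p_2)·x_1 = 3·m.
Demand: x_1*(p_1,p_2,m) = 3·m/(3·p_1 + 3·p_2), x_2* = 3·m/(3·p_1 + 3·p_2).
Here 3·8.8 + 3·8.8 = 52.8, giving x_1* = 4.375.
At m' = 107.8: x_1* = 6.125. Change: 6.125 − 4.375 = 1.75.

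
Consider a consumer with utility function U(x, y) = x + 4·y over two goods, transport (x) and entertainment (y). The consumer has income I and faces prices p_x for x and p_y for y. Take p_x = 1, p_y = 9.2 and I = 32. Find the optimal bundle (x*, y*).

Linear utility — the consumer picks whichever good has higher MU/price: 1/1 = 1 vs 4/9.2 = 0.4348.
x gives more utility per dollar, so spend all income on x: x* = I/p_x, y* = 0.
Numerically: x* = 32, y* = 0.

x* = 32, y* = 0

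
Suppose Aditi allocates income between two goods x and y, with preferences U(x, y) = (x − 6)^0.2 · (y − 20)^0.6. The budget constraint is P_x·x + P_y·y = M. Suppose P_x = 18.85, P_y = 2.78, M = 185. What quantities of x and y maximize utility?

x* = 6.2162, y* = 24.3975

Let x' = x−6, y' = y−20. MRS = (1/3)·y'/x' = P_x/P_y.
Substituting into the budget: x* = 6 + 0.25·(M − 6·P_x − 20·P_y)/P_x, and y* = 20 + 0.75·(…)/P_y.
Discretionary income = 185 − 6·18.85 − 20·2.78 = 16.3; x* = 6 + 0.25·16.3/18.85 = 6.2162; y* = 20 + 0.75·16.3/2.78 = 24.3975.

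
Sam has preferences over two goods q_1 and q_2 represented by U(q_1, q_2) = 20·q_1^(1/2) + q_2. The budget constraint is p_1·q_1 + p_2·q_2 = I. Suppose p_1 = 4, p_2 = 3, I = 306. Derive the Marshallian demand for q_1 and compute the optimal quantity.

q_1* = 56.25

Set MRS = p_1/p_2: 10·q_1^(−1/2) = p_1/p_2.
Thus q_1* = (10·p_2/p_1)² — independent of I — with the rest of income spent on q_2.
Plugging in: q_1* = (10·3/4)² = 56.25.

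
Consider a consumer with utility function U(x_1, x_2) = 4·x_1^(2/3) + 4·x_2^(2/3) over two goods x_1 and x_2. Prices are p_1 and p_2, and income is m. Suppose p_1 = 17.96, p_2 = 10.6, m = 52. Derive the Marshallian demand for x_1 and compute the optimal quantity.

With the ratio pinned down, the budget gives x_1* = m/(p_1 + p_2·(x_2/x_1)) and x_2* = (x_2/x_1)·x_1*.
Numerically x_2/x_1 = 4.864088, so x_1* = 52/(17.96 + 10.6·4.864088) = 0.748.

x_1* = 0.748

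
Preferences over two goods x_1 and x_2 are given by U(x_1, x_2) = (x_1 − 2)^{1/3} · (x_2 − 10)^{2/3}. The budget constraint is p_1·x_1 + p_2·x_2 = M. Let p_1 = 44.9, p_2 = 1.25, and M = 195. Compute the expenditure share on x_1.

MRS = (1/2)·(x_2−10)/(x_1−2). Tangency with p_1/p_2 gives x_2−10 = 2·(p_1/p_2)·(x_1−2).
Substituting into the budget: x_1* = 2 + 1/3·(M − 2·p_1 − 10·p_2)/p_1, and x_2* = 10 + 2/3·(…)/p_2.
Discretionary income = 195 − 2·44.9 − 10·1.25 = 92.7; x_1* = 2 + 1/3·92.7/44.9 = 2.6882; x_2* = 10 + 2/3·92.7/1.25 = 59.44.
Expenditure on x_1: 44.9·2.6882 = 120.7; share = 0.619.

share on x_1 = 0.619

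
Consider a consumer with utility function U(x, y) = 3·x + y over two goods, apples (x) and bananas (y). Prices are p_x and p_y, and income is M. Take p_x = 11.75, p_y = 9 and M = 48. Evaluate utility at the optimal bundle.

Linear utility — the consumer picks whichever good has higher MU/price: 3/11.75 = 0.2553 vs 1/9 = 0.1111.
x gives more utility per dollar, so spend all income on x: x* = M/p_x, y* = 0.
Numerically: x* = 4.0851, y* = 0.
Utility at the optimum: U(4.0851, 0) = 12.2553.

V = 12.2553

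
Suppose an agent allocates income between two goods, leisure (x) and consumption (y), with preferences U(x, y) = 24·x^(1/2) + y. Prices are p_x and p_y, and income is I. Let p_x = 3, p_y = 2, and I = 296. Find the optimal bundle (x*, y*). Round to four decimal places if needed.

x* = 64, y* = 52

MU_x = 12/√x, MU_y = 1. Tangency: 12/√x = p_x/p_y.
Solve: √x = 12·p_y/p_x, so x*(p_x,p_y) = (12·p_y/p_x)², and y* = (I − p_x·x*)/p_y.
Plugging in: x* = (12·2/3)² = 64, y* = 52.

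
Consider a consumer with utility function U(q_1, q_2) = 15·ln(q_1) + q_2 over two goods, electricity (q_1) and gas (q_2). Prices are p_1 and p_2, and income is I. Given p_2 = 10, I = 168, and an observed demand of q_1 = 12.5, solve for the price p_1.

Set MRS = p_1/p_2: (15/q_1)/1 = p_1/p_2.
So q_1*(p_1,p_2) = 15·p_2/p_1, independent of income; and q_2* = (I − 15·p_2)/p_2.
Set q_1* = 12.5 in the demand function and solve for p_1: p_1 = 12.

p_1 = 12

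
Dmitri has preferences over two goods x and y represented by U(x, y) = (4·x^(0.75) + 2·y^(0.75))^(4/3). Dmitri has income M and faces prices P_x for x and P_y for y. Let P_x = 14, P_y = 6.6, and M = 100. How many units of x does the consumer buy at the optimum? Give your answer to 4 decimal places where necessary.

x* = 4.474

MRS = MU_x/MU_y = 2·(y/x)^(0.25). Set equal to P_x/P_y.
Solve for the ratio: y/x = [(1/2)·P_x/P_y]^(4).
Substitute y = (y/x)·x into the budget: x* = M/(P_x + P_y·(y/x)).
Numerically y/x = 1.265367, so x* = 100/(14 + 6.6·1.265367) = 4.474.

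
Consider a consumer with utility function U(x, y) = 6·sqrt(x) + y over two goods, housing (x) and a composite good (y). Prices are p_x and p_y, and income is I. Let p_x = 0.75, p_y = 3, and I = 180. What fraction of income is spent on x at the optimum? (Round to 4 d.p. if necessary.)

Utility is quasi-linear in y; the FOC for x is 3/√x = p_x/p_y.
Thus x* = (3·p_y/p_x)² — independent of I — with the rest of income spent on y.
Plugging in: x* = (3·3/0.75)² = 144, y* = 24.
Expenditure on x: 0.75·144 = 108; share = 0.6.

share on x = 0.6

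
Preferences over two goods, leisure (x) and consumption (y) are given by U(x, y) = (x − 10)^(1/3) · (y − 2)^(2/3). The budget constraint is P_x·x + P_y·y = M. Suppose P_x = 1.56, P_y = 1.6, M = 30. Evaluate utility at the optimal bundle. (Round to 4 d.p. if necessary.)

V = 3.7353

This is Cobb-Douglas in (x−10, y−2): tangency gives 1/3·P_y·(y−2) = 2/3·P_x·(x−10).
After buying the subsistence bundle (10, 2), a share 1/3 of the remaining income goes to x: x* = 10 + 1/3·(M − 10P_x − 2P_y)/P_x.
Discretionary income = 30 − 10·1.56 − 2·1.6 = 11.2; x* = 10 + 1/3·11.2/1.56 = 12.3932; y* = 2 + 2/3·11.2/1.6 = 6.6667.
Utility at the optimum: U(12.3932, 6.6667) = 3.7353.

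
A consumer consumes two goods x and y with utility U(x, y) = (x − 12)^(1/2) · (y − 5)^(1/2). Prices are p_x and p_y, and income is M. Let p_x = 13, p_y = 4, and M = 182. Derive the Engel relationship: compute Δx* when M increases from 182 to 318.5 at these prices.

Let x' = x−12, y' = y−5. MRS = y'/x' = p_x/p_y.
Substituting into the budget: x* = 12 + 0.5·(M − 12·p_x − 5·p_y)/p_x, and y* = 5 + 0.5·(…)/p_y.
Discretionary income = 182 − 12·13 − 5·4 = 6; x* = 12 + 0.5·6/13 = 12.2308.
At M' = 318.5: x* = 17.4808. Change: 17.4808 − 12.2308 = 5.25.

Δx* = 5.25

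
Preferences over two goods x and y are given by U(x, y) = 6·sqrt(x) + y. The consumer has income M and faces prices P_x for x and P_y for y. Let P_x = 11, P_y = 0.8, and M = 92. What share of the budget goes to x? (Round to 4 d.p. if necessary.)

Set MRS = P_x/P_y: 3·x^(−1/2) = P_x/P_y.
Thus x* = (3·P_y/P_x)² — independent of M — with the rest of income spent on y.
Plugging in: x* = (3·0.8/11)² = 0.0476, y* = 114.3455.
Expenditure on x: 11·0.0476 = 0.5236; share = 0.0057.

share on x = 0.0057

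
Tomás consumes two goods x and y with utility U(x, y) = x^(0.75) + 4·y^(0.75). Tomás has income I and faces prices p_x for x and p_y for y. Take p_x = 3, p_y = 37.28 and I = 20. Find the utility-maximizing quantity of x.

MRS = MU_x/MU_y = (1/4)·(y/x)^(0.25). Set equal to p_x/p_y.
Hence y/x = (4·p_x/p_y)^(1/(0.25)), i.e. raised to the 4 power.
With the ratio pinned down, the budget gives x* = I/(p_x + p_y·(y/x)) and y* = (y/x)·x*.
Numerically y/x = 0.010735, so x* = 20/(3 + 37.28·0.010735) = 5.882.

x* = 5.882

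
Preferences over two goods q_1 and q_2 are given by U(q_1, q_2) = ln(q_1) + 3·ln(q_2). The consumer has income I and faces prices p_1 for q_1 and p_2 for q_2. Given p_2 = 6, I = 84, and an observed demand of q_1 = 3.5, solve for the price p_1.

Tangency: MRS = (1/3)·q_2/q_1 = p_1/p_2.
Rearranging, p_2·q_2 = 3·p_1·q_1. Substituting into the budget gives p_1·q_1·(1 + 3) = I.
Demand: q_1*(p_1,p_2,I) = 0.25·I/p_1 and q_2* = 0.75·I/p_2.
Set q_1* = 3.5 in the demand function and solve for p_1: p_1 = 6.

p_1 = 6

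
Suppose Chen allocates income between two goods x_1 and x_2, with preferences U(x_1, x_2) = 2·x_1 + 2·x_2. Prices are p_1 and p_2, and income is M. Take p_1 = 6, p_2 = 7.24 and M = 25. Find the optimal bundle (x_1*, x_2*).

x_1* = 4.1667, x_2* = 0

Linear utility — the consumer picks whichever good has higher MU/price: 2/6 = 0.3333 vs 2/7.24 = 0.2762.
x_1 gives more utility per dollar, so spend all income on x_1: x_1* = M/p_1, x_2* = 0.
Numerically: x_1* = 4.1667, x_2* = 0.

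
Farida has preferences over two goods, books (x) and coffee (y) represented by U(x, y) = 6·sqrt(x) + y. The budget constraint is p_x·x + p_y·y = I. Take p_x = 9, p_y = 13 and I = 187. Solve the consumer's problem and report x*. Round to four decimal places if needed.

x* = 18.7778

Utility is quasi-linear in y; the FOC for x is 3/√x = p_x/p_y.
Solve: √x = 3·p_y/p_x, so x*(p_x,p_y) = (3·p_y/p_x)², and y* = (I − p_x·x*)/p_y.
Plugging in: x* = (3·13/9)² = 18.7778.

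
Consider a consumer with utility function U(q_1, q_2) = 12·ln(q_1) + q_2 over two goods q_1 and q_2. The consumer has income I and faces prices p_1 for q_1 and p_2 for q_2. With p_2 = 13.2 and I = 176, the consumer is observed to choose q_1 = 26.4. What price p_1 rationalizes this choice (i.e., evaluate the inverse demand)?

MU_q_1 = 12/q_1, MU_q_2 = 1. Tangency: 12/q_1 = p_1/p_2.
So q_1*(p_1,p_2) = 12·p_2/p_1, independent of income; and q_2* = (I − 12·p_2)/p_2.
Set q_1* = 26.4 in the demand function and solve for p_1: p_1 = 6.

p_1 = 6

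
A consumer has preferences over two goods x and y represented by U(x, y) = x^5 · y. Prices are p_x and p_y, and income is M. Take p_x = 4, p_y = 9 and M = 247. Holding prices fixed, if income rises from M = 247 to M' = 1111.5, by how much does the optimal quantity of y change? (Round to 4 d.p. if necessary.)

Δy* = 16.0093

Tangency: MRS = 5·y/x = p_x/p_y.
Rearranging, p_y·y = (1/5)·p_x·x. Substituting into the budget gives p_x·x·(1 + (1/5)) = M.
Demand: x*(p_x,p_y,M) = 5/6·M/p_x and y* = 1/6·M/p_y.
At p_x=4, p_y=9, M=247: y* = 1/6·247/9 = 4.5741.
At M' = 1111.5: y* = 20.5833. Change: 20.5833 − 4.5741 = 16.0093.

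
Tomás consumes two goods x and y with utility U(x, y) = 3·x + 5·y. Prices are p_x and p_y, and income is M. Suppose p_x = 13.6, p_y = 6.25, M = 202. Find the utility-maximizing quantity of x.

y gives more utility per dollar, so spend all income on y: y* = M/p_y, x* = 0.
Numerically: x* = 0, y* = 32.32.

x* = 0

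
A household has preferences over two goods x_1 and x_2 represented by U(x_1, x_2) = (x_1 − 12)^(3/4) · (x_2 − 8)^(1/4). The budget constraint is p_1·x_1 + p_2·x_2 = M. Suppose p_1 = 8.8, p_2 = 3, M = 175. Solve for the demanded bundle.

This is Cobb-Douglas in (x_1−12, x_2−8): tangency gives 0.75·p_2·(x_2−8) = 0.25·p_1·(x_1−12).
Substituting into the budget: x_1* = 12 + 0.75·(M − 12·p_1 − 8·p_2)/p_1, and x_2* = 8 + 0.25·(…)/p_2.
Discretionary income = 175 − 12·8.8 − 8·3 = 45.4; x_1* = 12 + 0.75·45.4/8.8 = 15.8693; x_2* = 8 + 0.25·45.4/3 = 11.7833.

x_1* = 15.8693, x_2* = 11.7833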